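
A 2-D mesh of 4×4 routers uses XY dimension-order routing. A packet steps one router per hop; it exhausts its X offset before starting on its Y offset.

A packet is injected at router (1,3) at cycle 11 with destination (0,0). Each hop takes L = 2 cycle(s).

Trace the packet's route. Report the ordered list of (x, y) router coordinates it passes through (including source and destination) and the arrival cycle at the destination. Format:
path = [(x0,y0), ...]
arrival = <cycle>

[0] x=1 y=3 t=11
[1] x=0 y=3 t=13 →W
[2] x=0 y=2 t=15 →S
[3] x=0 y=1 t=17 →S
[4] x=0 y=0 t=19 →S

path = [(1,3), (0,3), (0,2), (0,1), (0,0)]
arrival = 19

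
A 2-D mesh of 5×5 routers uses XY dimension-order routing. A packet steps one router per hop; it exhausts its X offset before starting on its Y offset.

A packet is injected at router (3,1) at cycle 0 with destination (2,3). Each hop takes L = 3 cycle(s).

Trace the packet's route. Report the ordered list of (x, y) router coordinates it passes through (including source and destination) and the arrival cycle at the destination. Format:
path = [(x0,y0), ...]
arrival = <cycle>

path = [(3,1), (2,1), (2,2), (2,3)]
arrival = 9

  0. router=(3,1) cycle=0 (inject)
  1. router=(2,1) cycle=3 dir=W
  2. router=(2,2) cycle=6 dir=N
  3. router=(2,3) cycle=9 dir=N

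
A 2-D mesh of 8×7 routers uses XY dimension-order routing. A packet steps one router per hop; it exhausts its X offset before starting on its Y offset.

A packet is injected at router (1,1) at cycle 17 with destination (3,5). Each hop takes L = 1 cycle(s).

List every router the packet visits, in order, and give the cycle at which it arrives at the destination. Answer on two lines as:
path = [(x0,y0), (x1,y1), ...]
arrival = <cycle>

  0. router=(1,1) cycle=17 (inject)
  1. router=(2,1) cycle=18 dir=E
  2. router=(3,1) cycle=19 dir=E
  3. router=(3,2) cycle=20 dir=N
  4. router=(3,3) cycle=21 dir=N
  5. router=(3,4) cycle=22 dir=N
  6. router=(3,5) cycle=23 dir=N

path = [(1,1), (2,1), (3,1), (3,2), (3,3), (3,4), (3,5)]
arrival = 23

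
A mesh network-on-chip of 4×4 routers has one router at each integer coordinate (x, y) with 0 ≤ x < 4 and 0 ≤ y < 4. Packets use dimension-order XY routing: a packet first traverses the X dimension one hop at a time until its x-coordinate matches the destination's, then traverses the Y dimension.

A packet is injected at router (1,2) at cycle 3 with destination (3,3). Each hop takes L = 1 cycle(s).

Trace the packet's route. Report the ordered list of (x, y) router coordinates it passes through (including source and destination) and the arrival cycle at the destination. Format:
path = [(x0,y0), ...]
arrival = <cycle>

[0] x=1 y=2 t=3
[1] x=2 y=2 t=4 →E
[2] x=3 y=2 t=5 →E
[3] x=3 y=3 t=6 →N

path = [(1,2), (2,2), (3,2), (3,3)]
arrival = 6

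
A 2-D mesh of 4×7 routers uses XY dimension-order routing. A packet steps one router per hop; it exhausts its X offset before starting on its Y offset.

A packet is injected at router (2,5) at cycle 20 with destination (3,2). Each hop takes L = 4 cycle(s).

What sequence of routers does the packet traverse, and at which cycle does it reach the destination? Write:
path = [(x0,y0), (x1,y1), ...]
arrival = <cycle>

src (2,5)  cyc=20
E→(3,5)  cyc=24
S→(3,4)  cyc=28
S→(3,3)  cyc=32
S→(3,2)  cyc=36

path = [(2,5), (3,5), (3,4), (3,3), (3,2)]
arrival = 36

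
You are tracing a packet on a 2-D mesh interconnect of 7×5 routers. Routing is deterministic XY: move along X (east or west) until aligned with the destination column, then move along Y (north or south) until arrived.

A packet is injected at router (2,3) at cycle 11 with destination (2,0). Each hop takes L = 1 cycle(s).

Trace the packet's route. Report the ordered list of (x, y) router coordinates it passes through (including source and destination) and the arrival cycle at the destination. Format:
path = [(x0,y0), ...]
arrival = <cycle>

[0] x=2 y=3 t=11
[1] x=2 y=2 t=12 →S
[2] x=2 y=1 t=13 →S
[3] x=2 y=0 t=14 →S

path = [(2,3), (2,2), (2,1), (2,0)]
arrival = 14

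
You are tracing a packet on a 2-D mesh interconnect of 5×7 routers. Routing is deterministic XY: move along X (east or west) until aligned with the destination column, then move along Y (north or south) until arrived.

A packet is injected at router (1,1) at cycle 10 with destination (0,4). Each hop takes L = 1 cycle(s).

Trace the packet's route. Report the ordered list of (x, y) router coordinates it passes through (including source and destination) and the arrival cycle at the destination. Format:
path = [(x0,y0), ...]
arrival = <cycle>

src (1,1)  cyc=10
W→(0,1)  cyc=11
N→(0,2)  cyc=12
N→(0,3)  cyc=13
N→(0,4)  cyc=14

path = [(1,1), (0,1), (0,2), (0,3), (0,4)]
arrival = 14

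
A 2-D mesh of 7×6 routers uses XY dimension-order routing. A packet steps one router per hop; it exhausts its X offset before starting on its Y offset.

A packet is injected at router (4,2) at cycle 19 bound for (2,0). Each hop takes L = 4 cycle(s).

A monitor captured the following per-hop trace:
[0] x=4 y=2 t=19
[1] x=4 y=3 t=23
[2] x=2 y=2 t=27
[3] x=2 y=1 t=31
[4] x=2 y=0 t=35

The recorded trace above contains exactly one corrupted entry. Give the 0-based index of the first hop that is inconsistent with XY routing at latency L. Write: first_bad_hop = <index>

first_bad_hop = 1

check 1→ d=(0,1) cyc+4: BAD: Y-move but x=4≠2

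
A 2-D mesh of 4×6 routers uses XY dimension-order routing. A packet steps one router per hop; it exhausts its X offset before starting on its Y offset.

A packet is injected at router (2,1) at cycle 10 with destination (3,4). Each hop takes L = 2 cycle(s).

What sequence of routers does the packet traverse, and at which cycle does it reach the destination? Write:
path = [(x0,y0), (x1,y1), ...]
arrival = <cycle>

src (2,1)  cyc=10
E→(3,1)  cyc=12
N→(3,2)  cyc=14
N→(3,3)  cyc=16
N→(3,4)  cyc=18

path = [(2,1), (3,1), (3,2), (3,3), (3,4)]
arrival = 18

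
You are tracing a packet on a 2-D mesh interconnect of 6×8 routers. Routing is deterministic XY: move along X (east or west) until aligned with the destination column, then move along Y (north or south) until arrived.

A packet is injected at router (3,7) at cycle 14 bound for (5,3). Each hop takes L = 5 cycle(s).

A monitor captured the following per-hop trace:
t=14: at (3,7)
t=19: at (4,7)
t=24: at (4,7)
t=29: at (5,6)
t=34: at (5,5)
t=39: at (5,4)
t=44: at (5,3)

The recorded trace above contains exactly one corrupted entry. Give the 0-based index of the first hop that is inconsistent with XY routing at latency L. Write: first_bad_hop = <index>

[1] (+1,+0) / 5c ⇒ ok
[2] (+0,+0) / 5c ⇒ BAD: non-unit step

first_bad_hop = 2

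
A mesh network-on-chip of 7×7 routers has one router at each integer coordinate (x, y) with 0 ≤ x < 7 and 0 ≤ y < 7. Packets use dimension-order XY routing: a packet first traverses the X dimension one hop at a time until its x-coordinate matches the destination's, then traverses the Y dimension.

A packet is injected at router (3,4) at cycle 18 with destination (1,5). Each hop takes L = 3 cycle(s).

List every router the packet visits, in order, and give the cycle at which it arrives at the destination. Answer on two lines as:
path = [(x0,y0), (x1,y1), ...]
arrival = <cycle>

hop 0: (3,4) @ cyc 18
hop 1: (2,4) @ cyc 21  [W]
hop 2: (1,4) @ cyc 24  [W]
hop 3: (1,5) @ cyc 27  [N]

path = [(3,4), (2,4), (1,4), (1,5)]
arrival = 27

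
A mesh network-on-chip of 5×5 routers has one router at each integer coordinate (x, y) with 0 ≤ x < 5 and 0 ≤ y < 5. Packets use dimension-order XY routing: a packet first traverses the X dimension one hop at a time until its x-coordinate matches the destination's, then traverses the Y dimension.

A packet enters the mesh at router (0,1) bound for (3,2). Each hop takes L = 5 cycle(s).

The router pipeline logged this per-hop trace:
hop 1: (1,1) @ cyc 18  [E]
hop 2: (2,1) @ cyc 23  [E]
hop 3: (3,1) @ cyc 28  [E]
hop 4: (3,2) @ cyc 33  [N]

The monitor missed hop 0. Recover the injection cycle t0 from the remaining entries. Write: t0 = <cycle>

The first recorded entry is hop 1 at cycle 18.
Subtract one hop: t0 = 18 − 5 = 13.

t0 = 13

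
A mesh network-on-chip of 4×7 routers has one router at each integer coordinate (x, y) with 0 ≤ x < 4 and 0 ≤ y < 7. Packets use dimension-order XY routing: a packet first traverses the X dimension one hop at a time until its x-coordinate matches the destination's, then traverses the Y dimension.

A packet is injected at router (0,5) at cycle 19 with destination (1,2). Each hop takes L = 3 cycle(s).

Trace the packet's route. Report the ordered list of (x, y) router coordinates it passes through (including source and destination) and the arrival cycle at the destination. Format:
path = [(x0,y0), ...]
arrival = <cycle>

path = [(0,5), (1,5), (1,4), (1,3), (1,2)]
arrival = 31

t=19: at (0,5)
t=22: at (1,5) after E
t=25: at (1,4) after S
t=28: at (1,3) after S
t=31: at (1,2) after S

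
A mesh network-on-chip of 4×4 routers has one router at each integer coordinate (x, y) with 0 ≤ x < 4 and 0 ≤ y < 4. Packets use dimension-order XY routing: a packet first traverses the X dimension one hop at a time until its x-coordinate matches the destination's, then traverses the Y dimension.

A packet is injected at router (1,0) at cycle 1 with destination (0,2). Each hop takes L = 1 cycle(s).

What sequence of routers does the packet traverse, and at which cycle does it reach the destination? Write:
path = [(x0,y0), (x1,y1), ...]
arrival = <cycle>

hop 0: (1,0) @ cyc 1
hop 1: (0,0) @ cyc 2  [W]
hop 2: (0,1) @ cyc 3  [N]
hop 3: (0,2) @ cyc 4  [N]

path = [(1,0), (0,0), (0,1), (0,2)]
arrival = 4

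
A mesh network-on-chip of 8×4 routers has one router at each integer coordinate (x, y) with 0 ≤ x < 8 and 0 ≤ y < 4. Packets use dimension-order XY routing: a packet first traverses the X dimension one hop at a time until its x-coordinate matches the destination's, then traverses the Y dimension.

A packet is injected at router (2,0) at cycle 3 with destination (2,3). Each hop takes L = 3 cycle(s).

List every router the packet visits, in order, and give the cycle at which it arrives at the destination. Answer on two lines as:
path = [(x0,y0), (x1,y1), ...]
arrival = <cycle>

path = [(2,0), (2,1), (2,2), (2,3)]
arrival = 12

  0. router=(2,0) cycle=3 (inject)
  1. router=(2,1) cycle=6 dir=N
  2. router=(2,2) cycle=9 dir=N
  3. router=(2,3) cycle=12 dir=N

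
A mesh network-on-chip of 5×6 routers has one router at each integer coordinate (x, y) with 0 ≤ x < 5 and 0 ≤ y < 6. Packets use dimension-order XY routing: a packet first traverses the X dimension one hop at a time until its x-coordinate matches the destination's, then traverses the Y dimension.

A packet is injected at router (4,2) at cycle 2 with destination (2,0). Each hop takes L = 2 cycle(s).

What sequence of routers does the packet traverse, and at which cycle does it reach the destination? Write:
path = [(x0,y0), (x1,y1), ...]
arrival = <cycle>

#0 — 4,2 | c2
#1 — 3,2 | c4 | W
#2 — 2,2 | c6 | W
#3 — 2,1 | c8 | S
#4 — 2,0 | c10 | S

path = [(4,2), (3,2), (2,2), (2,1), (2,0)]
arrival = 10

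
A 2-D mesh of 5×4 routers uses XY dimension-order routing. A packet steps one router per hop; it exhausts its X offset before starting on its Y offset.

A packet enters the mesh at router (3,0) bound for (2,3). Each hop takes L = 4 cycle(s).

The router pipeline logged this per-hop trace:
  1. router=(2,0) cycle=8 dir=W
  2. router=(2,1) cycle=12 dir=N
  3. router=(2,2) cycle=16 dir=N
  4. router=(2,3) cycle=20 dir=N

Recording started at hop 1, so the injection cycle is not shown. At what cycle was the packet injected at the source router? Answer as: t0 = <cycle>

cyc[1] = 8 and cyc[k] = t0 + k·L for every k.
t0 = cyc[1] − L = 8 − 4 = 4.

t0 = 4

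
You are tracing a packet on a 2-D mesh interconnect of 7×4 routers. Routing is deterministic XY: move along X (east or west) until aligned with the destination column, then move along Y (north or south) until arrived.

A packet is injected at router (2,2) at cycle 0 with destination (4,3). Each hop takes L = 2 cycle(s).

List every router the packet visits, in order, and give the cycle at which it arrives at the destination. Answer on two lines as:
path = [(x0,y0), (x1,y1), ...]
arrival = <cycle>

path = [(2,2), (3,2), (4,2), (4,3)]
arrival = 6

t=0: at (2,2)
t=2: at (3,2) after E
t=4: at (4,2) after E
t=6: at (4,3) after N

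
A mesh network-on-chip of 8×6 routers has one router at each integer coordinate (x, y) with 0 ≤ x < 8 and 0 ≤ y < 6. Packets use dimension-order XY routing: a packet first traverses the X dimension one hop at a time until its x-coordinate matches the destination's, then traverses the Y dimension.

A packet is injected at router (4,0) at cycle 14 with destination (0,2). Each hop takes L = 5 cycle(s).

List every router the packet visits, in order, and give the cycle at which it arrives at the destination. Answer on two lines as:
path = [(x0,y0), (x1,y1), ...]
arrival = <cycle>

hop 0: (4,0) @ cyc 14
hop 1: (3,0) @ cyc 19  [W]
hop 2: (2,0) @ cyc 24  [W]
hop 3: (1,0) @ cyc 29  [W]
hop 4: (0,0) @ cyc 34  [W]
hop 5: (0,1) @ cyc 39  [N]
hop 6: (0,2) @ cyc 44  [N]

path = [(4,0), (3,0), (2,0), (1,0), (0,0), (0,1), (0,2)]
arrival = 44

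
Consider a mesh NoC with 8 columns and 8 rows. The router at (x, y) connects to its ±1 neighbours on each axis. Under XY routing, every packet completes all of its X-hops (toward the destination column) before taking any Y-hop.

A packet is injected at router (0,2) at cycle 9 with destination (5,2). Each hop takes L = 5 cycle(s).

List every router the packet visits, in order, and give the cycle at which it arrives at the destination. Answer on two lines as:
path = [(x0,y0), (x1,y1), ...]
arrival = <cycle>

t=9: at (0,2)
t=14: at (1,2) after E
t=19: at (2,2) after E
t=24: at (3,2) after E
t=29: at (4,2) after E
t=34: at (5,2) after E

path = [(0,2), (1,2), (2,2), (3,2), (4,2), (5,2)]
arrival = 34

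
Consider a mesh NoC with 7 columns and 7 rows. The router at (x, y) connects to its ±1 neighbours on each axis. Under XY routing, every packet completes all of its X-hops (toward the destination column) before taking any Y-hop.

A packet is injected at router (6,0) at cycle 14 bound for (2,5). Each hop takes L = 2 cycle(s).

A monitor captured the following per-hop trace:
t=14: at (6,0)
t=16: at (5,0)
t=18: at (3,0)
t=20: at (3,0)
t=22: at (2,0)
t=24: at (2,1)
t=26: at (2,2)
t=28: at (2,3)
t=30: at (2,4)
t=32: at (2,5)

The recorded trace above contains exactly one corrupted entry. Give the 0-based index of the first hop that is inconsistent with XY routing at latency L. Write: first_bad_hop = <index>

first_bad_hop = 2

  1: Δx=-1 Δy=+0 Δt=2 [ok]
  2: Δx=-2 Δy=+0 Δt=2 [BAD: non-unit step]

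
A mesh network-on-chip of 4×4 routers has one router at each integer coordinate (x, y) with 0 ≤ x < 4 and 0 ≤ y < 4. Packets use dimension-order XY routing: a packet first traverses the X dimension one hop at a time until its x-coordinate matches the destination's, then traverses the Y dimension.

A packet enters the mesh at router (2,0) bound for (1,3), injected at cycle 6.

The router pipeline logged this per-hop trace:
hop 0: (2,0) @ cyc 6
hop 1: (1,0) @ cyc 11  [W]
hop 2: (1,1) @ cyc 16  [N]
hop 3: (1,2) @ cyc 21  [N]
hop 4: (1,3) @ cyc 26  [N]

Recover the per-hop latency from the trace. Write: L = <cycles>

L = 5

From hop 0 (6) to hop 1 (11): +5 cycles.
One hop costs L cycles, so L = 5.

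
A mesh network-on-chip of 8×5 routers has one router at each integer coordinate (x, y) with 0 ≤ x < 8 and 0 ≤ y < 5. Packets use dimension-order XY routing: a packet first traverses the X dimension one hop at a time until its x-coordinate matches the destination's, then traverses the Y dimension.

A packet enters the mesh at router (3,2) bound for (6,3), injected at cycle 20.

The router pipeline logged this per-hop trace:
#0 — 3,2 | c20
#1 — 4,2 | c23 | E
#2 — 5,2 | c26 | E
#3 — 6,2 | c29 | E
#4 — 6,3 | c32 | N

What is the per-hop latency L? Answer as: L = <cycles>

L = 3

cyc[1] − cyc[0] = 23 − 20 = 3.
That increment is L by definition: L = 3.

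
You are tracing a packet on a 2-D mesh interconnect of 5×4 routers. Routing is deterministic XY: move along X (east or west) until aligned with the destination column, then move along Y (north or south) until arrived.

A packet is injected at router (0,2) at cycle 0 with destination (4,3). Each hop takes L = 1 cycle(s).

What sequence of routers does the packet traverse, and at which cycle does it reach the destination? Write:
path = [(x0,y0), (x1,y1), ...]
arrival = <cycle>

path = [(0,2), (1,2), (2,2), (3,2), (4,2), (4,3)]
arrival = 5

hop 0: (0,2) @ cyc 0
hop 1: (1,2) @ cyc 1  [E]
hop 2: (2,2) @ cyc 2  [E]
hop 3: (3,2) @ cyc 3  [E]
hop 4: (4,2) @ cyc 4  [E]
hop 5: (4,3) @ cyc 5  [N]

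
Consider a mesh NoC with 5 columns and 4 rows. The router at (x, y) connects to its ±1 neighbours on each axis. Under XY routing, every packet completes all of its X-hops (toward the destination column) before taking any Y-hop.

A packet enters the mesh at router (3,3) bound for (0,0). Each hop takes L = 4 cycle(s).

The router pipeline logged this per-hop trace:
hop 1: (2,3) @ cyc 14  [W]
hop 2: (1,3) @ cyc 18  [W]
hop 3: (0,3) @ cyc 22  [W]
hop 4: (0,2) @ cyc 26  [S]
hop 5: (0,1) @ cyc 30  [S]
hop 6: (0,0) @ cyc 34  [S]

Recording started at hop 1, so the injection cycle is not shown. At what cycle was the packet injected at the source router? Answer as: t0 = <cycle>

cyc[1] = 14 and cyc[k] = t0 + k·L for every k.
Subtract one hop: t0 = 14 − 4 = 10.

t0 = 10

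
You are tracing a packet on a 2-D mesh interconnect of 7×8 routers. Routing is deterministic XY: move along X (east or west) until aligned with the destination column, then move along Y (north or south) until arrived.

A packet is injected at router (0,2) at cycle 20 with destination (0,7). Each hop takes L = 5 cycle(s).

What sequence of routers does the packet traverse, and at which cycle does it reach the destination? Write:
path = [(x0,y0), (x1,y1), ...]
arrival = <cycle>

path = [(0,2), (0,3), (0,4), (0,5), (0,6), (0,7)]
arrival = 45

src (0,2)  cyc=20
N→(0,3)  cyc=25
N→(0,4)  cyc=30
N→(0,5)  cyc=35
N→(0,6)  cyc=40
N→(0,7)  cyc=45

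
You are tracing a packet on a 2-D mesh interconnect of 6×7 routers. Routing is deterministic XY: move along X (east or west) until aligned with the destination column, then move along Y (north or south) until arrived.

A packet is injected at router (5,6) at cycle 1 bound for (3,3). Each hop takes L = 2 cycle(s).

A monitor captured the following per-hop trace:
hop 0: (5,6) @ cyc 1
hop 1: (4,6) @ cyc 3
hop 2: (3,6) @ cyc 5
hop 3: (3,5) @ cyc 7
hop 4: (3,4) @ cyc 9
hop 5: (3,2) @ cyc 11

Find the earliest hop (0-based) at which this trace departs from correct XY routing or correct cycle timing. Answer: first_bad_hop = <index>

hop 1: step (-1,+0), +2 cyc — ok
hop 2: step (-1,+0), +2 cyc — ok
hop 3: step (+0,-1), +2 cyc — ok
hop 4: step (+0,-1), +2 cyc — ok
hop 5: step (+0,-2), +2 cyc — BAD: non-unit step

first_bad_hop = 5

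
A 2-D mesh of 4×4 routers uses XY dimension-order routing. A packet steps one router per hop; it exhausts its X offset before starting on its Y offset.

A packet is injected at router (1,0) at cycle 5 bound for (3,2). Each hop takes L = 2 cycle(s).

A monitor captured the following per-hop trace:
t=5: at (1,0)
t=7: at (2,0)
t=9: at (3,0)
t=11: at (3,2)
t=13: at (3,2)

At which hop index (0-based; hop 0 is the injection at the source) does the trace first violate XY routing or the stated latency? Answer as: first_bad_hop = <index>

first_bad_hop = 3

check 1→ d=(1,0) cyc+2: ok
check 2→ d=(1,0) cyc+2: ok
check 3→ d=(0,2) cyc+2: BAD: non-unit step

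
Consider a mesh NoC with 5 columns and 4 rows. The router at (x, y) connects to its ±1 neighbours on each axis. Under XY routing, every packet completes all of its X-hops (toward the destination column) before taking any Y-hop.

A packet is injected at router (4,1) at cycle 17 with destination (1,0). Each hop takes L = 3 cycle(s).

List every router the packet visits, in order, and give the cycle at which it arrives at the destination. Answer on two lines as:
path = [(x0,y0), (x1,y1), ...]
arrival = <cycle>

t=17: at (4,1)
t=20: at (3,1) after W
t=23: at (2,1) after W
t=26: at (1,1) after W
t=29: at (1,0) after S

path = [(4,1), (3,1), (2,1), (1,1), (1,0)]
arrival = 29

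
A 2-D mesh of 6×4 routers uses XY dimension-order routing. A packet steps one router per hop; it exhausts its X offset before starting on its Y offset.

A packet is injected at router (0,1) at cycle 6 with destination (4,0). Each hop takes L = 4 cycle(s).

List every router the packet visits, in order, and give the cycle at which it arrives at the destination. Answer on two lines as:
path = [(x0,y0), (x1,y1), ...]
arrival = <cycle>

  0. router=(0,1) cycle=6 (inject)
  1. router=(1,1) cycle=10 dir=E
  2. router=(2,1) cycle=14 dir=E
  3. router=(3,1) cycle=18 dir=E
  4. router=(4,1) cycle=22 dir=E
  5. router=(4,0) cycle=26 dir=S

path = [(0,1), (1,1), (2,1), (3,1), (4,1), (4,0)]
arrival = 26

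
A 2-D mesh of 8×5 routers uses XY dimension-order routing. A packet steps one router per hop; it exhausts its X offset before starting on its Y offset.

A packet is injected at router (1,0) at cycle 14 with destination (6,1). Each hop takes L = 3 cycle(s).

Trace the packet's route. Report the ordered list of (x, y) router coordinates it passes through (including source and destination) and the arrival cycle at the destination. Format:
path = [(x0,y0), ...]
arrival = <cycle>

path = [(1,0), (2,0), (3,0), (4,0), (5,0), (6,0), (6,1)]
arrival = 32

#0 — 1,0 | c14
#1 — 2,0 | c17 | E
#2 — 3,0 | c20 | E
#3 — 4,0 | c23 | E
#4 — 5,0 | c26 | E
#5 — 6,0 | c29 | E
#6 — 6,1 | c32 | N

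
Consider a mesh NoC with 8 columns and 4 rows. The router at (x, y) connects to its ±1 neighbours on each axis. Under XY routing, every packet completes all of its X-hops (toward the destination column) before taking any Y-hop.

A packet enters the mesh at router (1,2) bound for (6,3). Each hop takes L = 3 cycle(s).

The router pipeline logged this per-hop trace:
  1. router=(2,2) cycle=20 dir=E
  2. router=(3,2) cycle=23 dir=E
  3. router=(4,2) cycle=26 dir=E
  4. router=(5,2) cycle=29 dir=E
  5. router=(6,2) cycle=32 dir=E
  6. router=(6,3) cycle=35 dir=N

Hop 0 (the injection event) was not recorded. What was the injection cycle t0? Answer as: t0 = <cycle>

cyc[1] = 20 and cyc[k] = t0 + k·L for every k.
Therefore t0 = 20 − L = 17.

t0 = 17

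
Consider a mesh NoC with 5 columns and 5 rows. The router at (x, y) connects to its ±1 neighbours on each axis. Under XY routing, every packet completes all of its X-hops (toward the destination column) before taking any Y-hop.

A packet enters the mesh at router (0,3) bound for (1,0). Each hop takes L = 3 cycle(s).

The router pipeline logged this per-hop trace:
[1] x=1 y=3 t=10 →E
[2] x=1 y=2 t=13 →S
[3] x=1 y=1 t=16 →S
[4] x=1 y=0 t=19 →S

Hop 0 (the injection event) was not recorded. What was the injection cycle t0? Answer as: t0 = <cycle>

Hop 1 reached at cycle 10; hop k is at t0 + k·L.
So t0 = 10 − 1·3 = 7.

t0 = 7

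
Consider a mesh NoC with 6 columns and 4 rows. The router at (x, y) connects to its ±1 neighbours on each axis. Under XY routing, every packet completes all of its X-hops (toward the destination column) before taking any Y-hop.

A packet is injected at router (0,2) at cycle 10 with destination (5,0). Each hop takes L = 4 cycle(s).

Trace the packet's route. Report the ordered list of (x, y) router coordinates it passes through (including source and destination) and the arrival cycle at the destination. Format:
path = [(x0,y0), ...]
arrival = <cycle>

path = [(0,2), (1,2), (2,2), (3,2), (4,2), (5,2), (5,1), (5,0)]
arrival = 38

#0 — 0,2 | c10
#1 — 1,2 | c14 | E
#2 — 2,2 | c18 | E
#3 — 3,2 | c22 | E
#4 — 4,2 | c26 | E
#5 — 5,2 | c30 | E
#6 — 5,1 | c34 | S
#7 — 5,0 | c38 | S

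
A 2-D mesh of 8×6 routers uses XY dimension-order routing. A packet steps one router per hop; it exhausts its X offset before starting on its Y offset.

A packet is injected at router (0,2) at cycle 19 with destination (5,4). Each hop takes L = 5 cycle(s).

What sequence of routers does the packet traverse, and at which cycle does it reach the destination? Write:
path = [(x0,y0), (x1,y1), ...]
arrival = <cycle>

path = [(0,2), (1,2), (2,2), (3,2), (4,2), (5,2), (5,3), (5,4)]
arrival = 54

#0 — 0,2 | c19
#1 — 1,2 | c24 | E
#2 — 2,2 | c29 | E
#3 — 3,2 | c34 | E
#4 — 4,2 | c39 | E
#5 — 5,2 | c44 | E
#6 — 5,3 | c49 | N
#7 — 5,4 | c54 | N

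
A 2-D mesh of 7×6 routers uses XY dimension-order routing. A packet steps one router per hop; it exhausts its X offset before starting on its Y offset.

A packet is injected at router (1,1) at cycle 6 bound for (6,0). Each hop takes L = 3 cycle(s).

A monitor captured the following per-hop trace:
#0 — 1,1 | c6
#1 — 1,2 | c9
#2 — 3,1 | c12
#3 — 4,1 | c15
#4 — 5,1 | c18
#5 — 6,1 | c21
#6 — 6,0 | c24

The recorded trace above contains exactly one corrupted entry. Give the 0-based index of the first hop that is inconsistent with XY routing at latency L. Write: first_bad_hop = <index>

  1: Δx=+0 Δy=+1 Δt=3 [BAD: Y-move but x=1≠6]

first_bad_hop = 1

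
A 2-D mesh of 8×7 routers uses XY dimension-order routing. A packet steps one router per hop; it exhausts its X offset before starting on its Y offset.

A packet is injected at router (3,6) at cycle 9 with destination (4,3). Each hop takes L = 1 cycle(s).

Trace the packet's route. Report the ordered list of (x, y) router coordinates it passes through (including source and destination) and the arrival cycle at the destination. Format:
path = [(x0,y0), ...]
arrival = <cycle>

path = [(3,6), (4,6), (4,5), (4,4), (4,3)]
arrival = 13

t=9: at (3,6)
t=10: at (4,6) after E
t=11: at (4,5) after S
t=12: at (4,4) after S
t=13: at (4,3) after S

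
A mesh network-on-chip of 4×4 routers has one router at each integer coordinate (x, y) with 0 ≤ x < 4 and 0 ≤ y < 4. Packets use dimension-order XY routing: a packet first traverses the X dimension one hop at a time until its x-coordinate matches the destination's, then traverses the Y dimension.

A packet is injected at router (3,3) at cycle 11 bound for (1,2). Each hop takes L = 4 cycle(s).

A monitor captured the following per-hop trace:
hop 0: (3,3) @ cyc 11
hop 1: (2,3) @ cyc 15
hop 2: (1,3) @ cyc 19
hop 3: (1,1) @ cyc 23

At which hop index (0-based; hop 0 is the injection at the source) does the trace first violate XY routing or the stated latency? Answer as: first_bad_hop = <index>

first_bad_hop = 3

  1: Δx=-1 Δy=+0 Δt=4 [ok]
  2: Δx=-1 Δy=+0 Δt=4 [ok]
  3: Δx=+0 Δy=-2 Δt=4 [BAD: non-unit step]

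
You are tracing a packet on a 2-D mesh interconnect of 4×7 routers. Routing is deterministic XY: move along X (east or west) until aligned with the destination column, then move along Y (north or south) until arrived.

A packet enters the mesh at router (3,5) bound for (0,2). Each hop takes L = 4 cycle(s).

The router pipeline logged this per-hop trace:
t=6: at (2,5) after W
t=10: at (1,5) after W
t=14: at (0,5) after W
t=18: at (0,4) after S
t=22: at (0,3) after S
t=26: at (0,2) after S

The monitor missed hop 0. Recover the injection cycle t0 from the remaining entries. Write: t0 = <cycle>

t0 = 2

cyc[1] = 6 and cyc[k] = t0 + k·L for every k.
t0 = cyc[1] − L = 6 − 4 = 2.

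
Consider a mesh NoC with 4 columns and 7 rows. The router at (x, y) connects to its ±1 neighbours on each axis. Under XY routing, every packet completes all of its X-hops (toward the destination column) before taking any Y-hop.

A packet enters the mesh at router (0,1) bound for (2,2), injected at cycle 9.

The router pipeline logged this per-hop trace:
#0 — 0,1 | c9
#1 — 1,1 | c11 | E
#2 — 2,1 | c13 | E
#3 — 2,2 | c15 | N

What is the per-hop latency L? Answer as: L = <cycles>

Δcyc across hop 0→1: 11 − 9 = 2.
That increment is L by definition: L = 2.

L = 2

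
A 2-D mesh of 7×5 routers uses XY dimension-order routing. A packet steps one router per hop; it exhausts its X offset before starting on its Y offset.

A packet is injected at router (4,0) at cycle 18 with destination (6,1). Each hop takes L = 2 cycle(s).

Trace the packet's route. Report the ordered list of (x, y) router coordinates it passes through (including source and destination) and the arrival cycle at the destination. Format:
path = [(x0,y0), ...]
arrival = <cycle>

path = [(4,0), (5,0), (6,0), (6,1)]
arrival = 24

t=18: at (4,0)
t=20: at (5,0) after E
t=22: at (6,0) after E
t=24: at (6,1) after N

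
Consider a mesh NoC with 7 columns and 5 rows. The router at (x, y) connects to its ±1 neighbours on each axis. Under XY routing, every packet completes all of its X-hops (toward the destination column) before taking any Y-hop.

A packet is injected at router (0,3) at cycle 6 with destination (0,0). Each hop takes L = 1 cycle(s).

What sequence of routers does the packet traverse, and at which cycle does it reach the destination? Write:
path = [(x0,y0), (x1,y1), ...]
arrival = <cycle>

path = [(0,3), (0,2), (0,1), (0,0)]
arrival = 9

#0 — 0,3 | c6
#1 — 0,2 | c7 | S
#2 — 0,1 | c8 | S
#3 — 0,0 | c9 | S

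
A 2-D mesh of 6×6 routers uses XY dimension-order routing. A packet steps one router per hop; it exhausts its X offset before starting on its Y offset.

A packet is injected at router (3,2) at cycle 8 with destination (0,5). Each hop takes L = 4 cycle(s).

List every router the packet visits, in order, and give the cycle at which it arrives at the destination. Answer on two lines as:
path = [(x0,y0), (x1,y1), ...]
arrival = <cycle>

path = [(3,2), (2,2), (1,2), (0,2), (0,3), (0,4), (0,5)]
arrival = 32

hop 0: (3,2) @ cyc 8
hop 1: (2,2) @ cyc 12  [W]
hop 2: (1,2) @ cyc 16  [W]
hop 3: (0,2) @ cyc 20  [W]
hop 4: (0,3) @ cyc 24  [N]
hop 5: (0,4) @ cyc 28  [N]
hop 6: (0,5) @ cyc 32  [N]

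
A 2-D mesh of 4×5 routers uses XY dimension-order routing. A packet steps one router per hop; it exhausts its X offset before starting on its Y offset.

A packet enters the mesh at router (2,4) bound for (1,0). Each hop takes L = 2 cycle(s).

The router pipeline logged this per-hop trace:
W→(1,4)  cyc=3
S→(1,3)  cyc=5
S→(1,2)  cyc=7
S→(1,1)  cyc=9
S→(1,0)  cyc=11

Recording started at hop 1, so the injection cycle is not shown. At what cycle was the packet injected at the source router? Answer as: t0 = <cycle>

t0 = 1

At hop 1 the cycle is 3; in general cyc_k = t0 + kL.
Therefore t0 = 3 − L = 1.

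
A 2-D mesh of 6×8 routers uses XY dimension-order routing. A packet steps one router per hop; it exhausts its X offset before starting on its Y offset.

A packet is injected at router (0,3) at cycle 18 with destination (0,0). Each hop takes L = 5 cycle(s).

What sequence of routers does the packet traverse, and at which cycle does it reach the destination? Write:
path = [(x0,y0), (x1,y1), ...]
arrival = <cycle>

[0] x=0 y=3 t=18
[1] x=0 y=2 t=23 →S
[2] x=0 y=1 t=28 →S
[3] x=0 y=0 t=33 →S

path = [(0,3), (0,2), (0,1), (0,0)]
arrival = 33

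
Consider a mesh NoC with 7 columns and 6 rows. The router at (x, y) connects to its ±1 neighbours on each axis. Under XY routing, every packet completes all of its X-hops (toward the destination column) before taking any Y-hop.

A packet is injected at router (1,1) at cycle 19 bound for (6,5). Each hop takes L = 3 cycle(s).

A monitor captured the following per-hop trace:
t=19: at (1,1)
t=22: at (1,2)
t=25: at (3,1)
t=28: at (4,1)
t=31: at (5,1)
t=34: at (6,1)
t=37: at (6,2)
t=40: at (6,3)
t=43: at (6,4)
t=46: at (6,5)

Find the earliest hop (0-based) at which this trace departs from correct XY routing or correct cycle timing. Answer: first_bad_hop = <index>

first_bad_hop = 1

  1: Δx=+0 Δy=+1 Δt=3 [BAD: Y-move but x=1≠6]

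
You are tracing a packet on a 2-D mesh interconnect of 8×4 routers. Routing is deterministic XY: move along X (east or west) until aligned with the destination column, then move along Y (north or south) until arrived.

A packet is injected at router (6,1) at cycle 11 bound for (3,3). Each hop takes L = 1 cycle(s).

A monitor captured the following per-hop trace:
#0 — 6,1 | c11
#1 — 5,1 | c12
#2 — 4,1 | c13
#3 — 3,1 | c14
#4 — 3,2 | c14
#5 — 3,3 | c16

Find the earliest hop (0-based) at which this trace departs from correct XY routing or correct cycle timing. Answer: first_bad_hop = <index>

first_bad_hop = 4

check 1→ d=(-1,0) cyc+1: ok
check 2→ d=(-1,0) cyc+1: ok
check 3→ d=(-1,0) cyc+1: ok
check 4→ d=(0,1) cyc+0: BAD: Δcyc=0≠L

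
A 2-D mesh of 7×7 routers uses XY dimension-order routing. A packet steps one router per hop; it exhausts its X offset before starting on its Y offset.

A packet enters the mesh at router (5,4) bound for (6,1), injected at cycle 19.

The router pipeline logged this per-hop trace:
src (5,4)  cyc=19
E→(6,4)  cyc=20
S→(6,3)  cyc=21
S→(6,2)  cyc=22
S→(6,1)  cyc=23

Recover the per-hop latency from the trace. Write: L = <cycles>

L = 1

Δcyc across hop 0→1: 20 − 19 = 1.
Per-hop latency L = Δcyc = 1.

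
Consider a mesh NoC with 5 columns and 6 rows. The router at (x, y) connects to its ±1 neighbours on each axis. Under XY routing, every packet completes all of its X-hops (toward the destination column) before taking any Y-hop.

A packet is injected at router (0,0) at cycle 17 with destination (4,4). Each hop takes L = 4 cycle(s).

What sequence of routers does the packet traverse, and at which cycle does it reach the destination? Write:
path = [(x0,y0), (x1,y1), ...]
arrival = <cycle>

t=17: at (0,0)
t=21: at (1,0) after E
t=25: at (2,0) after E
t=29: at (3,0) after E
t=33: at (4,0) after E
t=37: at (4,1) after N
t=41: at (4,2) after N
t=45: at (4,3) after N
t=49: at (4,4) after N

path = [(0,0), (1,0), (2,0), (3,0), (4,0), (4,1), (4,2), (4,3), (4,4)]
arrival = 49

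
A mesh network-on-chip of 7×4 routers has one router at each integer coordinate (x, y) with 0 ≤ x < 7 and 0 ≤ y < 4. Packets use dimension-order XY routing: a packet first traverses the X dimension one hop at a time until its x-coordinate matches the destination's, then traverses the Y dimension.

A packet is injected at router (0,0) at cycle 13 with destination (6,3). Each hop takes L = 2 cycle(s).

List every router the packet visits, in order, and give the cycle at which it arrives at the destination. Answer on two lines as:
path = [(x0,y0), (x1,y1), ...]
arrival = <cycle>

hop 0: (0,0) @ cyc 13
hop 1: (1,0) @ cyc 15  [E]
hop 2: (2,0) @ cyc 17  [E]
hop 3: (3,0) @ cyc 19  [E]
hop 4: (4,0) @ cyc 21  [E]
hop 5: (5,0) @ cyc 23  [E]
hop 6: (6,0) @ cyc 25  [E]
hop 7: (6,1) @ cyc 27  [N]
hop 8: (6,2) @ cyc 29  [N]
hop 9: (6,3) @ cyc 31  [N]

path = [(0,0), (1,0), (2,0), (3,0), (4,0), (5,0), (6,0), (6,1), (6,2), (6,3)]
arrival = 31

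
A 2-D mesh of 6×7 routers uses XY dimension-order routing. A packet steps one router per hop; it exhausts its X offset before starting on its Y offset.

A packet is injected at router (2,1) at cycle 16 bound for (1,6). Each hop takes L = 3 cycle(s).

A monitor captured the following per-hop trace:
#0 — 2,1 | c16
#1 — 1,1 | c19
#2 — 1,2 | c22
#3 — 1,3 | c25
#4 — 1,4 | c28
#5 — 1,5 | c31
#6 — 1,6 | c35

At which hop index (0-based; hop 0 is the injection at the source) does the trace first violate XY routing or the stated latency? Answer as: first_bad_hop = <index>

  1: Δx=-1 Δy=+0 Δt=3 [ok]
  2: Δx=+0 Δy=+1 Δt=3 [ok]
  3: Δx=+0 Δy=+1 Δt=3 [ok]
  4: Δx=+0 Δy=+1 Δt=3 [ok]
  5: Δx=+0 Δy=+1 Δt=3 [ok]
  6: Δx=+0 Δy=+1 Δt=4 [BAD: Δcyc=4≠L]

first_bad_hop = 6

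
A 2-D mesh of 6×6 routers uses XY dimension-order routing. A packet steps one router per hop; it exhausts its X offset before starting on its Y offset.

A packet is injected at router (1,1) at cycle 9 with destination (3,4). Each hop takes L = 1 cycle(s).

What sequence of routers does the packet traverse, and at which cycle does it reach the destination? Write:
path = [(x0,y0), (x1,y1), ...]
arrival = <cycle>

path = [(1,1), (2,1), (3,1), (3,2), (3,3), (3,4)]
arrival = 14

src (1,1)  cyc=9
E→(2,1)  cyc=10
E→(3,1)  cyc=11
N→(3,2)  cyc=12
N→(3,3)  cyc=13
N→(3,4)  cyc=14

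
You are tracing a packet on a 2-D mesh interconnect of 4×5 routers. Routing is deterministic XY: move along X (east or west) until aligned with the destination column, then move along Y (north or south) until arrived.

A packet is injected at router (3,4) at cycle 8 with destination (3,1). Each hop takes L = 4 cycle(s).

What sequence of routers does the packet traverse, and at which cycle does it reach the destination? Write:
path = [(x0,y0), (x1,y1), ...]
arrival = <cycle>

#0 — 3,4 | c8
#1 — 3,3 | c12 | S
#2 — 3,2 | c16 | S
#3 — 3,1 | c20 | S

path = [(3,4), (3,3), (3,2), (3,1)]
arrival = 20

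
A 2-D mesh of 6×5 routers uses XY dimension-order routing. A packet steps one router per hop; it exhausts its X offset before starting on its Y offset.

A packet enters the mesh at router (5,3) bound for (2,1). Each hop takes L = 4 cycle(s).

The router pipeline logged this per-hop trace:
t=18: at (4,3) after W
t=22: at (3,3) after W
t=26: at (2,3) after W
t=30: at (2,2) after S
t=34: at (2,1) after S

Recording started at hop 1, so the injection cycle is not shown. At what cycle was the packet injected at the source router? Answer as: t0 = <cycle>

The first recorded entry is hop 1 at cycle 18.
t0 = cyc[1] − L = 18 − 4 = 14.

t0 = 14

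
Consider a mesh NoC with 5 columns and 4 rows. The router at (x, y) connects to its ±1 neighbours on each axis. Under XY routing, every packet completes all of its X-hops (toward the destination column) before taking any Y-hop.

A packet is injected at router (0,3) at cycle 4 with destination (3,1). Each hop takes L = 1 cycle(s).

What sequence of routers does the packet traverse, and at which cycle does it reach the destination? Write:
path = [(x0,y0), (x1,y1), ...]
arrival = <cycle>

t=4: at (0,3)
t=5: at (1,3) after E
t=6: at (2,3) after E
t=7: at (3,3) after E
t=8: at (3,2) after S
t=9: at (3,1) after S

path = [(0,3), (1,3), (2,3), (3,3), (3,2), (3,1)]
arrival = 9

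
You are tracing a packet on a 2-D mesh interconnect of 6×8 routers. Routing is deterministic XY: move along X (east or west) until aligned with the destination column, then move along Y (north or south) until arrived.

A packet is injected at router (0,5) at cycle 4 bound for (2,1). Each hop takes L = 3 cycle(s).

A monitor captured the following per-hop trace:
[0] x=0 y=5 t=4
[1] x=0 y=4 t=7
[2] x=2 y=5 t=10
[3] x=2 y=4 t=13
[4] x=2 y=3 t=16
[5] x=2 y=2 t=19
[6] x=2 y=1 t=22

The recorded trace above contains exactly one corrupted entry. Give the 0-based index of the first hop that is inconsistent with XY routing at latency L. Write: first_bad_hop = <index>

first_bad_hop = 1

hop 1: step (+0,-1), +3 cyc — BAD: Y-move but x=0≠2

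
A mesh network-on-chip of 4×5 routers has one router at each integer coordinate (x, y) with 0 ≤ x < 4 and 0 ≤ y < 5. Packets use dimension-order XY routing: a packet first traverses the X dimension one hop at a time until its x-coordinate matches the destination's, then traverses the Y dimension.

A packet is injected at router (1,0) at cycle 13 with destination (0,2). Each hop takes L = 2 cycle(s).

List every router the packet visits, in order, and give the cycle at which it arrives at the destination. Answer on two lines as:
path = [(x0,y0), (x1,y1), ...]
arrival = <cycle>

  0. router=(1,0) cycle=13 (inject)
  1. router=(0,0) cycle=15 dir=W
  2. router=(0,1) cycle=17 dir=N
  3. router=(0,2) cycle=19 dir=N

path = [(1,0), (0,0), (0,1), (0,2)]
arrival = 19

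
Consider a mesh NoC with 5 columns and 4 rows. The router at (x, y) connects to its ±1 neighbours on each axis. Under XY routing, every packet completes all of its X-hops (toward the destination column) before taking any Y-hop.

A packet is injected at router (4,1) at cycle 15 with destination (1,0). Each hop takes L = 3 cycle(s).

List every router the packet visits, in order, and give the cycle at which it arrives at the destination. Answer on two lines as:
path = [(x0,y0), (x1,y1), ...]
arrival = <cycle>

path = [(4,1), (3,1), (2,1), (1,1), (1,0)]
arrival = 27

t=15: at (4,1)
t=18: at (3,1) after W
t=21: at (2,1) after W
t=24: at (1,1) after W
t=27: at (1,0) after S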